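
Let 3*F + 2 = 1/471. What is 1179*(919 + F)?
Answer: 169986386/157 ≈ 1.0827e+6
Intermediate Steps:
F = -941/1413 (F = -⅔ + (⅓)/471 = -⅔ + (⅓)*(1/471) = -⅔ + 1/1413 = -941/1413 ≈ -0.66596)
1179*(919 + F) = 1179*(919 - 941/1413) = 1179*(1297606/1413) = 169986386/157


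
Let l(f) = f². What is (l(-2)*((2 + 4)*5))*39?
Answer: 4680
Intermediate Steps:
(l(-2)*((2 + 4)*5))*39 = ((-2)²*((2 + 4)*5))*39 = (4*(6*5))*39 = (4*30)*39 = 120*39 = 4680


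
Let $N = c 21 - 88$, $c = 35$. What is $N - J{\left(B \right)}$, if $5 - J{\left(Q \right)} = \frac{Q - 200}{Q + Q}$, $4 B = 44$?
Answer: $\frac{13935}{22} \approx 633.41$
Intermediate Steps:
$B = 11$ ($B = \frac{1}{4} \cdot 44 = 11$)
$N = 647$ ($N = 35 \cdot 21 - 88 = 735 - 88 = 647$)
$J{\left(Q \right)} = 5 - \frac{-200 + Q}{2 Q}$ ($J{\left(Q \right)} = 5 - \frac{Q - 200}{Q + Q} = 5 - \frac{-200 + Q}{2 Q}$)
$N - J{\left(B \right)} = 647 - \left(\frac{9}{2} + \frac{100}{11}\right) = 647 - \frac{299}{22} = \frac{13935}{22}$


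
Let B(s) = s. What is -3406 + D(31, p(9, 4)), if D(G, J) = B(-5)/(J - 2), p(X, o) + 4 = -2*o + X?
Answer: -3405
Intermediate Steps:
p(X, o) = -4 + X - 2*o (p(X, o) = -4 + (-2*o + X) = -4 + (X - 2*o) = -4 + X - 2*o)
D(G, J) = -5/(-2 + J) (D(G, J) = -5/(J - 2) = -5/(-2 + J))
-3406 + D(31, p(9, 4)) = -3406 - 5/(-2 + (-4 + 9 - 2*4)) = -3406 - 5/(-2 + (-4 + 9 - 8)) = -3406 - 5/(-2 - 3) = -3406 - 5/(-5) = -3406 - 5*(-⅕) = -3406 + 1 = -3405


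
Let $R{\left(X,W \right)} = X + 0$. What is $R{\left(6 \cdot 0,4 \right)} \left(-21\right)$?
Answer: $0$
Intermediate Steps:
$R{\left(X,W \right)} = X$
$R{\left(6 \cdot 0,4 \right)} \left(-21\right) = 6 \cdot 0 \left(-21\right) = 0 \left(-21\right) = 0$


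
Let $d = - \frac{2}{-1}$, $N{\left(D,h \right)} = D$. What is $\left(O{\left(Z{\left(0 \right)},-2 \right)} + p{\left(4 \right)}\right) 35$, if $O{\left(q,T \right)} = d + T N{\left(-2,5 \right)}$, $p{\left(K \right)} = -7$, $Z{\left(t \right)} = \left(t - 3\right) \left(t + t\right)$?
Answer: $-35$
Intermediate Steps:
$Z{\left(t \right)} = 2 t \left(-3 + t\right)$ ($Z{\left(t \right)} = \left(-3 + t\right) 2 t = 2 t \left(-3 + t\right)$)
$d = 2$ ($d = \left(-2\right) \left(-1\right) = 2$)
$O{\left(q,T \right)} = 2 - 2 T$ ($O{\left(q,T \right)} = 2 + T \left(-2\right) = 2 - 2 T$)
$\left(O{\left(Z{\left(0 \right)},-2 \right)} + p{\left(4 \right)}\right) 35 = \left(\left(2 - -4\right) - 7\right) 35 = \left(\left(2 + 4\right) - 7\right) 35 = \left(6 - 7\right) 35 = \left(-1\right) 35 = -35$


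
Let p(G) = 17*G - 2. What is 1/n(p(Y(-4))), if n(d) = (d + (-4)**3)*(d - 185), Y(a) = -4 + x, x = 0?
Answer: 1/34170 ≈ 2.9265e-5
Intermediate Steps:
Y(a) = -4 (Y(a) = -4 + 0 = -4)
p(G) = -2 + 17*G
n(d) = (-185 + d)*(-64 + d) (n(d) = (d - 64)*(-185 + d) = (-64 + d)*(-185 + d) = (-185 + d)*(-64 + d))
1/n(p(Y(-4))) = 1/(11840 + (-2 + 17*(-4))**2 - 249*(-2 + 17*(-4))) = 1/(11840 + (-2 - 68)**2 - 249*(-2 - 68)) = 1/(11840 + (-70)**2 - 249*(-70)) = 1/(11840 + 4900 + 17430) = 1/34170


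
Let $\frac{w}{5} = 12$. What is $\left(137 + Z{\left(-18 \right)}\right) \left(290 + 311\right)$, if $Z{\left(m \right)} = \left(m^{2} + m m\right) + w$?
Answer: $507845$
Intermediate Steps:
$w = 60$ ($w = 5 \cdot 12 = 60$)
$Z{\left(m \right)} = 60 + 2 m^{2}$ ($Z{\left(m \right)} = \left(m^{2} + m m\right) + 60 = \left(m^{2} + m^{2}\right) + 60 = 2 m^{2} + 60 = 60 + 2 m^{2}$)
$\left(137 + Z{\left(-18 \right)}\right) \left(290 + 311\right) = \left(137 + \left(60 + 2 \left(-18\right)^{2}\right)\right) \left(290 + 311\right) = \left(137 + \left(60 + 2 \cdot 324\right)\right) 601 = \left(137 + \left(60 + 648\right)\right) 601 = \left(137 + 708\right) 601 = 845 \cdot 601 = 507845$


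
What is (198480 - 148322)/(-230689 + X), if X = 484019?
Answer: 25079/126665 ≈ 0.19799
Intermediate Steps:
(198480 - 148322)/(-230689 + X) = (198480 - 148322)/(-230689 + 484019) = 50158/253330 = 50158*(1/253330) = 25079/126665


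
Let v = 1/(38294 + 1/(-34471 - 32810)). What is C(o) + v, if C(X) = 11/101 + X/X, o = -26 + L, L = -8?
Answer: 288570160037/260222319913 ≈ 1.1089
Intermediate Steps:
o = -34 (o = -26 - 8 = -34)
C(X) = 112/101 (C(X) = 11*(1/101) + 1 = 11/101 + 1 = 112/101)
v = 67281/2576458613 (v = 1/(38294 + 1/(-67281)) = 1/(38294 - 1/67281) = 1/(2576458613/67281) = 67281/2576458613 ≈ 2.6114e-5)
C(o) + v = 112/101 + 67281/2576458613 = 288570160037/260222319913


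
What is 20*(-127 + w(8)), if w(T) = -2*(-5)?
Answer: -2340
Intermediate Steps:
w(T) = 10
20*(-127 + w(8)) = 20*(-127 + 10) = 20*(-117) = -2340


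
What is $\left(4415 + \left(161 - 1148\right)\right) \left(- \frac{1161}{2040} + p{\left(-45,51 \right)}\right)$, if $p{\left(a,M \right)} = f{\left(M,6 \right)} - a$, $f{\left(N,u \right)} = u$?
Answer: $\frac{29389101}{170} \approx 1.7288 \cdot 10^{5}$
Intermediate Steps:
$p{\left(a,M \right)} = 6 - a$
$\left(4415 + \left(161 - 1148\right)\right) \left(- \frac{1161}{2040} + p{\left(-45,51 \right)}\right) = \left(4415 + \left(161 - 1148\right)\right) \left(- \frac{1161}{2040} + \left(6 - -45\right)\right) = \left(4415 - 987\right) \left(\left(-1161\right) \frac{1}{2040} + \left(6 + 45\right)\right) = 3428 \left(- \frac{387}{680} + 51\right) = 3428 \cdot \frac{34293}{680} = \frac{29389101}{170}$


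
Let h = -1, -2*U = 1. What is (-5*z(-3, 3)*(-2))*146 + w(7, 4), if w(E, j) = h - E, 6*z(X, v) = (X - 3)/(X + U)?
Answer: 2864/7 ≈ 409.14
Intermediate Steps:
U = -½ (U = -½*1 = -½ ≈ -0.50000)
z(X, v) = (-3 + X)/(6*(-½ + X)) (z(X, v) = ((X - 3)/(X - ½))/6 = ((-3 + X)/(-½ + X))/6 = (-3 + X)/(6*(-½ + X)))
w(E, j) = -1 - E
(-5*z(-3, 3)*(-2))*146 + w(7, 4) = (-5*(-3 - 3)/(3*(-1 + 2*(-3)))*(-2))*146 + (-1 - 1*7) = (-5*(-6)/(3*(-1 - 6))*(-2))*146 + (-1 - 7) = (-5*(-6)/(3*(-7))*(-2))*146 - 8 = (-5*(-1)*(-6)/(3*7)*(-2))*146 - 8 = (-5*2/7*(-2))*146 - 8 = -10/7*(-2)*146 - 8 = (20/7)*146 - 8 = 2920/7 - 8 = 2864/7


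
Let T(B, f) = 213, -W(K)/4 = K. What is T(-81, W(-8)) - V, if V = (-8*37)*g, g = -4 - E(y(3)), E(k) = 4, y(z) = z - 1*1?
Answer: -2155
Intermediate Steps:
y(z) = -1 + z (y(z) = z - 1 = -1 + z)
W(K) = -4*K
g = -8 (g = -4 - 1*4 = -4 - 4 = -8)
V = 2368 (V = -8*37*(-8) = -296*(-8) = 2368)
T(-81, W(-8)) - V = 213 - 1*2368 = 213 - 2368 = -2155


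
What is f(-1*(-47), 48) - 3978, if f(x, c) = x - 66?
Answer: -3997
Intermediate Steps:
f(x, c) = -66 + x
f(-1*(-47), 48) - 3978 = (-66 - 1*(-47)) - 3978 = (-66 + 47) - 3978 = -19 - 3978 = -3997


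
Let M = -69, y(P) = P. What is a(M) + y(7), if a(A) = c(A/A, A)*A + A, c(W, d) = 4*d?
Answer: 18982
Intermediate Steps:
a(A) = A + 4*A² (a(A) = (4*A)*A + A = 4*A² + A = A + 4*A²)
a(M) + y(7) = -69*(1 + 4*(-69)) + 7 = -69*(1 - 276) + 7 = -69*(-275) + 7 = 18975 + 7 = 18982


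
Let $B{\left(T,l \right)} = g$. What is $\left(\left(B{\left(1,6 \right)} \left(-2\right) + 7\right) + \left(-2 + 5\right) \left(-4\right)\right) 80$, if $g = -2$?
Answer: $-80$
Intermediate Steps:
$B{\left(T,l \right)} = -2$
$\left(\left(B{\left(1,6 \right)} \left(-2\right) + 7\right) + \left(-2 + 5\right) \left(-4\right)\right) 80 = \left(\left(\left(-2\right) \left(-2\right) + 7\right) + \left(-2 + 5\right) \left(-4\right)\right) 80 = \left(\left(4 + 7\right) + 3 \left(-4\right)\right) 80 = \left(11 - 12\right) 80 = \left(-1\right) 80 = -80$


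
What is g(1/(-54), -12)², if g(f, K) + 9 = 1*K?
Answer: 441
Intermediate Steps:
g(f, K) = -9 + K (g(f, K) = -9 + 1*K = -9 + K)
g(1/(-54), -12)² = (-9 - 12)² = (-21)² = 441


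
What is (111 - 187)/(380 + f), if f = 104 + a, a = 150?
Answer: -38/317 ≈ -0.11987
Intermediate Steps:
f = 254 (f = 104 + 150 = 254)
(111 - 187)/(380 + f) = (111 - 187)/(380 + 254) = -76/634 = -76*1/634 = -38/317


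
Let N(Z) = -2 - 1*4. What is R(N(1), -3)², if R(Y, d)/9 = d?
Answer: 729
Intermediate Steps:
N(Z) = -6 (N(Z) = -2 - 4 = -6)
R(Y, d) = 9*d
R(N(1), -3)² = (9*(-3))² = (-27)² = 729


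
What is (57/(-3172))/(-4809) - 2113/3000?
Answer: -2685986977/3813537000 ≈ -0.70433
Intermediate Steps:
(57/(-3172))/(-4809) - 2113/3000 = (57*(-1/3172))*(-1/4809) - 2113*1/3000 = -57/3172*(-1/4809) - 2113/3000 = 19/5084716 - 2113/3000 = -2685986977/3813537000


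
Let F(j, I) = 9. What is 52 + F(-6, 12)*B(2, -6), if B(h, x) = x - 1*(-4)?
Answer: 34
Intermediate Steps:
B(h, x) = 4 + x (B(h, x) = x + 4 = 4 + x)
52 + F(-6, 12)*B(2, -6) = 52 + 9*(4 - 6) = 52 + 9*(-2) = 52 - 18 = 34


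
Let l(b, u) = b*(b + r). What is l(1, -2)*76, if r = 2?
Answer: 228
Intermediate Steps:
l(b, u) = b*(2 + b) (l(b, u) = b*(b + 2) = b*(2 + b))
l(1, -2)*76 = (1*(2 + 1))*76 = (1*3)*76 = 3*76 = 228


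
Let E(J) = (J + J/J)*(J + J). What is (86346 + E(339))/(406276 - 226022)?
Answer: 158433/90127 ≈ 1.7579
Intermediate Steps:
E(J) = 2*J*(1 + J) (E(J) = (J + 1)*(2*J) = (1 + J)*(2*J) = 2*J*(1 + J))
(86346 + E(339))/(406276 - 226022) = (86346 + 2*339*(1 + 339))/(406276 - 226022) = (86346 + 2*339*340)/180254 = (86346 + 230520)*(1/180254) = 316866*(1/180254) = 158433/90127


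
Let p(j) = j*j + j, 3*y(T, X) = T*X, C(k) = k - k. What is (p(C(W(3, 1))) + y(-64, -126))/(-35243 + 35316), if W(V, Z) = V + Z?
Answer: 2688/73 ≈ 36.822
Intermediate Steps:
C(k) = 0
y(T, X) = T*X/3 (y(T, X) = (T*X)/3 = T*X/3)
p(j) = j + j² (p(j) = j² + j = j + j²)
(p(C(W(3, 1))) + y(-64, -126))/(-35243 + 35316) = (0*(1 + 0) + (⅓)*(-64)*(-126))/(-35243 + 35316) = (0*1 + 2688)/73 = (0 + 2688)*(1/73) = 2688*(1/73) = 2688/73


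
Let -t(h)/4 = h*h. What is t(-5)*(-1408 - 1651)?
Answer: 305900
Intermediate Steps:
t(h) = -4*h² (t(h) = -4*h*h = -4*h²)
t(-5)*(-1408 - 1651) = (-4*(-5)²)*(-1408 - 1651) = -4*25*(-3059) = -100*(-3059) = 305900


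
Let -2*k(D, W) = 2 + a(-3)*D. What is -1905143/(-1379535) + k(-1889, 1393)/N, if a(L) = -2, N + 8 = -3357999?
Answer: 6400090851151/4632488186745 ≈ 1.3816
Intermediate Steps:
N = -3358007 (N = -8 - 3357999 = -3358007)
k(D, W) = -1 + D (k(D, W) = -(2 - 2*D)/2 = -1 + D)
-1905143/(-1379535) + k(-1889, 1393)/N = -1905143/(-1379535) + (-1 - 1889)/(-3358007) = -1905143*(-1/1379535) - 1890*(-1/3358007) = 1905143/1379535 + 1890/3358007 = 6400090851151/4632488186745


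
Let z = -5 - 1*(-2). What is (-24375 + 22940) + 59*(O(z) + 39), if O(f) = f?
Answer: 689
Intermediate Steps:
z = -3 (z = -5 + 2 = -3)
(-24375 + 22940) + 59*(O(z) + 39) = (-24375 + 22940) + 59*(-3 + 39) = -1435 + 59*36 = -1435 + 2124 = 689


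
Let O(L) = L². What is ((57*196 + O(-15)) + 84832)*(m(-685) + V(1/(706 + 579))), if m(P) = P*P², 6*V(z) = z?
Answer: -238469073952812521/7710 ≈ -3.0930e+13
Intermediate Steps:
V(z) = z/6
m(P) = P³
((57*196 + O(-15)) + 84832)*(m(-685) + V(1/(706 + 579))) = ((57*196 + (-15)²) + 84832)*((-685)³ + 1/(6*(706 + 579))) = ((11172 + 225) + 84832)*(-321419125 + (⅙)/1285) = (11397 + 84832)*(-321419125 + (⅙)*(1/1285)) = 96229*(-321419125 + 1/7710) = 96229*(-2478141453749/7710) = -238469073952812521/7710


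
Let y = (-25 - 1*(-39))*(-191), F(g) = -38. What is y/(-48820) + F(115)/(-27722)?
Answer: 18995947/338347010 ≈ 0.056143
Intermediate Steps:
y = -2674 (y = (-25 + 39)*(-191) = 14*(-191) = -2674)
y/(-48820) + F(115)/(-27722) = -2674/(-48820) - 38/(-27722) = -2674*(-1/48820) - 38*(-1/27722) = 1337/24410 + 19/13861 = 18995947/338347010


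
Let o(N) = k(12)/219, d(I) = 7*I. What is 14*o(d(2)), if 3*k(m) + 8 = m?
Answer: 56/657 ≈ 0.085236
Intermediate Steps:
k(m) = -8/3 + m/3
o(N) = 4/657 (o(N) = (-8/3 + (⅓)*12)/219 = (-8/3 + 4)*(1/219) = (4/3)*(1/219) = 4/657)
14*o(d(2)) = 14*(4/657) = 56/657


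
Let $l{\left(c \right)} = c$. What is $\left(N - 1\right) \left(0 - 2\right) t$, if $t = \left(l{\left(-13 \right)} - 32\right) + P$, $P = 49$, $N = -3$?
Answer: $32$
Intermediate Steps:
$t = 4$ ($t = \left(-13 - 32\right) + 49 = -45 + 49 = 4$)
$\left(N - 1\right) \left(0 - 2\right) t = \left(-3 - 1\right) \left(0 - 2\right) 4 = \left(-3 - 1\right) \left(-2\right) 4 = \left(-4\right) \left(-2\right) 4 = 8 \cdot 4 = 32$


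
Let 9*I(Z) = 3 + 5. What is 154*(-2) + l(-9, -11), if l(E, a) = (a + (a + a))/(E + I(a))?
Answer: -22187/73 ≈ -303.93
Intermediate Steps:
I(Z) = 8/9 (I(Z) = (3 + 5)/9 = (⅑)*8 = 8/9)
l(E, a) = 3*a/(8/9 + E) (l(E, a) = (a + (a + a))/(E + 8/9) = (a + 2*a)/(8/9 + E) = (3*a)/(8/9 + E) = 3*a/(8/9 + E))
154*(-2) + l(-9, -11) = 154*(-2) + 27*(-11)/(8 + 9*(-9)) = -308 + 27*(-11)/(8 - 81) = -308 + 27*(-11)/(-73) = -308 + 27*(-11)*(-1/73) = -308 + 297/73 = -22187/73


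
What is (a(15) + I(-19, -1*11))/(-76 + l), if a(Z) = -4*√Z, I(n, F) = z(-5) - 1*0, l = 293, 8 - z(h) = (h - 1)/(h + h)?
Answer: 37/1085 - 4*√15/217 ≈ -0.037290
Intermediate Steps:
z(h) = 8 - (-1 + h)/(2*h) (z(h) = 8 - (h - 1)/(h + h) = 8 - (-1 + h)/(2*h))
I(n, F) = 37/5 (I(n, F) = (½)*(1 + 15*(-5))/(-5) - 1*0 = (½)*(-⅕)*(1 - 75) + 0 = (½)*(-⅕)*(-74) + 0 = 37/5 + 0 = 37/5)
(a(15) + I(-19, -1*11))/(-76 + l) = (-4*√15 + 37/5)/(-76 + 293) = (37/5 - 4*√15)/217 = (37/5 - 4*√15)*(1/217) = 37/1085 - 4*√15/217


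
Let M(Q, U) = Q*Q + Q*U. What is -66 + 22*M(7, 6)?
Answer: 1936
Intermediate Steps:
M(Q, U) = Q**2 + Q*U
-66 + 22*M(7, 6) = -66 + 22*(7*(7 + 6)) = -66 + 22*(7*13) = -66 + 22*91 = -66 + 2002 = 1936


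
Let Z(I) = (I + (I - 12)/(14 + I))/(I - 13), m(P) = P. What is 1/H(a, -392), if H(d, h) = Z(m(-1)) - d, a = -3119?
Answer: 7/21834 ≈ 0.00032060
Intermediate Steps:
Z(I) = (I + (-12 + I)/(14 + I))/(-13 + I)
H(d, h) = 1/7 - d (H(d, h) = (-12 + (-1)**2 + 15*(-1))/(-182 - 1 + (-1)**2) - d = (-12 + 1 - 15)/(-182 - 1 + 1) - d = -26/(-182) - d = -1/182*(-26) - d = 1/7 - d)
1/H(a, -392) = 1/(1/7 - 1*(-3119)) = 1/(1/7 + 3119) = 1/(21834/7) = 7/21834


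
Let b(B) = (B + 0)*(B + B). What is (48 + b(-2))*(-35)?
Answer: -1960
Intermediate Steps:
b(B) = 2*B**2 (b(B) = B*(2*B) = 2*B**2)
(48 + b(-2))*(-35) = (48 + 2*(-2)**2)*(-35) = (48 + 2*4)*(-35) = (48 + 8)*(-35) = 56*(-35) = -1960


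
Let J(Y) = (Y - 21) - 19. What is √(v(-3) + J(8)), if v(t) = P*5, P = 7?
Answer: √3 ≈ 1.7320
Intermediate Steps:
v(t) = 35 (v(t) = 7*5 = 35)
J(Y) = -40 + Y (J(Y) = (-21 + Y) - 19 = -40 + Y)
√(v(-3) + J(8)) = √(35 + (-40 + 8)) = √(35 - 32) = √3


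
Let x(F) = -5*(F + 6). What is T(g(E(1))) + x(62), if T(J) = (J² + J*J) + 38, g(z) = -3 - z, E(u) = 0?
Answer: -284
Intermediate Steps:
T(J) = 38 + 2*J² (T(J) = (J² + J²) + 38 = 2*J² + 38 = 38 + 2*J²)
x(F) = -30 - 5*F (x(F) = -5*(6 + F) = -30 - 5*F)
T(g(E(1))) + x(62) = (38 + 2*(-3 - 1*0)²) + (-30 - 5*62) = (38 + 2*(-3 + 0)²) + (-30 - 310) = (38 + 2*(-3)²) - 340 = (38 + 2*9) - 340 = (38 + 18) - 340 = 56 - 340 = -284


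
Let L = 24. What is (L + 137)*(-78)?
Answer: -12558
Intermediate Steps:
(L + 137)*(-78) = (24 + 137)*(-78) = 161*(-78) = -12558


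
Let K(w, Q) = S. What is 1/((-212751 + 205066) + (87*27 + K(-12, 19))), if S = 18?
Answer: -1/5318 ≈ -0.00018804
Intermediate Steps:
K(w, Q) = 18
1/((-212751 + 205066) + (87*27 + K(-12, 19))) = 1/((-212751 + 205066) + (87*27 + 18)) = 1/(-7685 + (2349 + 18)) = 1/(-7685 + 2367) = 1/(-5318) = -1/5318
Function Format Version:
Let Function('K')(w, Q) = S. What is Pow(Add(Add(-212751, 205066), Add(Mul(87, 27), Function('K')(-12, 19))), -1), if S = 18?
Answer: Rational(-1, 5318) ≈ -0.00018804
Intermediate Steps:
Function('K')(w, Q) = 18
Pow(Add(Add(-212751, 205066), Add(Mul(87, 27), Function('K')(-12, 19))), -1) = Pow(Add(Add(-212751, 205066), Add(Mul(87, 27), 18)), -1) = Pow(Add(-7685, Add(2349, 18)), -1) = Pow(Add(-7685, 2367), -1) = Pow(-5318, -1) = Rational(-1, 5318)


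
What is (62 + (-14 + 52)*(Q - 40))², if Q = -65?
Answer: 15429184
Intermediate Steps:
(62 + (-14 + 52)*(Q - 40))² = (62 + (-14 + 52)*(-65 - 40))² = (62 + 38*(-105))² = (62 - 3990)² = (-3928)² = 15429184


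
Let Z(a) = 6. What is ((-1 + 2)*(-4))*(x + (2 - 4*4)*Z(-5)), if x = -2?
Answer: 344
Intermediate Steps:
((-1 + 2)*(-4))*(x + (2 - 4*4)*Z(-5)) = ((-1 + 2)*(-4))*(-2 + (2 - 4*4)*6) = (1*(-4))*(-2 + (2 - 16)*6) = -4*(-2 - 14*6) = -4*(-2 - 84) = -4*(-86) = 344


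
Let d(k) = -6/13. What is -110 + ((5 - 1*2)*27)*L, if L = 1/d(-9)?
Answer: -571/2 ≈ -285.50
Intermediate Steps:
d(k) = -6/13 (d(k) = -6*1/13 = -6/13)
L = -13/6 (L = 1/(-6/13) = -13/6 ≈ -2.1667)
-110 + ((5 - 1*2)*27)*L = -110 + ((5 - 1*2)*27)*(-13/6) = -110 + ((5 - 2)*27)*(-13/6) = -110 + (3*27)*(-13/6) = -110 + 81*(-13/6) = -110 - 351/2 = -571/2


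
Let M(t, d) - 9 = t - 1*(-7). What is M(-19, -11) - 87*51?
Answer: -4440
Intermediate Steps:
M(t, d) = 16 + t (M(t, d) = 9 + (t - 1*(-7)) = 9 + (t + 7) = 9 + (7 + t) = 16 + t)
M(-19, -11) - 87*51 = (16 - 19) - 87*51 = -3 - 4437 = -4440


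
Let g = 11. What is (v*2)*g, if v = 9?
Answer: 198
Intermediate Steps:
(v*2)*g = (9*2)*11 = 18*11 = 198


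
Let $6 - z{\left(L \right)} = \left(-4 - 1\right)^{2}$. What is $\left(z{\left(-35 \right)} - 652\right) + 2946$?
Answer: $2275$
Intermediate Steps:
$z{\left(L \right)} = -19$ ($z{\left(L \right)} = 6 - \left(-4 - 1\right)^{2} = 6 - \left(-5\right)^{2} = 6 - 25 = -19$)
$\left(z{\left(-35 \right)} - 652\right) + 2946 = \left(-19 - 652\right) + 2946 = -671 + 2946 = 2275$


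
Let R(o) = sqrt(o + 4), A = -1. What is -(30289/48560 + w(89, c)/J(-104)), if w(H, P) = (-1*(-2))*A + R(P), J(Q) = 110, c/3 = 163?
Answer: -323467/534160 - sqrt(493)/110 ≈ -0.80741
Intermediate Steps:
c = 489 (c = 3*163 = 489)
R(o) = sqrt(4 + o)
w(H, P) = -2 + sqrt(4 + P) (w(H, P) = -1*(-2)*(-1) + sqrt(4 + P) = 2*(-1) + sqrt(4 + P) = -2 + sqrt(4 + P))
-(30289/48560 + w(89, c)/J(-104)) = -(30289/48560 + (-2 + sqrt(4 + 489))/110) = -(30289*(1/48560) + (-2 + sqrt(493))*(1/110)) = -(30289/48560 + (-1/55 + sqrt(493)/110)) = -(323467/534160 + sqrt(493)/110) = -323467/534160 - sqrt(493)/110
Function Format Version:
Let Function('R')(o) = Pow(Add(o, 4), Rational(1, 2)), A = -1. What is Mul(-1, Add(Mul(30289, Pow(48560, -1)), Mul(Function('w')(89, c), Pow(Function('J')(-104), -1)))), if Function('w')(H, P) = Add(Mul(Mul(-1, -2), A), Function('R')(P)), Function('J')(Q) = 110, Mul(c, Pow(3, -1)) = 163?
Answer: Add(Rational(-323467, 534160), Mul(Rational(-1, 110), Pow(493, Rational(1, 2)))) ≈ -0.80741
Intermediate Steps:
c = 489 (c = Mul(3, 163) = 489)
Function('R')(o) = Pow(Add(4, o), Rational(1, 2))
Function('w')(H, P) = Add(-2, Pow(Add(4, P), Rational(1, 2))) (Function('w')(H, P) = Add(Mul(Mul(-1, -2), -1), Pow(Add(4, P), Rational(1, 2))) = Add(Mul(2, -1), Pow(Add(4, P), Rational(1, 2))) = Add(-2, Pow(Add(4, P), Rational(1, 2))))
Mul(-1, Add(Mul(30289, Pow(48560, -1)), Mul(Function('w')(89, c), Pow(Function('J')(-104), -1)))) = Mul(-1, Add(Mul(30289, Pow(48560, -1)), Mul(Add(-2, Pow(Add(4, 489), Rational(1, 2))), Pow(110, -1)))) = Mul(-1, Add(Mul(30289, Rational(1, 48560)), Mul(Add(-2, Pow(493, Rational(1, 2))), Rational(1, 110)))) = Mul(-1, Add(Rational(30289, 48560), Add(Rational(-1, 55), Mul(Rational(1, 110), Pow(493, Rational(1, 2)))))) = Mul(-1, Add(Rational(323467, 534160), Mul(Rational(1, 110), Pow(493, Rational(1, 2))))) = Add(Rational(-323467, 534160), Mul(Rational(-1, 110), Pow(493, Rational(1, 2))))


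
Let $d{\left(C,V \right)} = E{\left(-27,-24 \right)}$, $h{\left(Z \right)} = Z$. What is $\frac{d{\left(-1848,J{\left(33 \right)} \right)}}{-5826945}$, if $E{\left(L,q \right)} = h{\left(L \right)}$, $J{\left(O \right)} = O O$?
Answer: $\frac{9}{1942315} \approx 4.6336 \cdot 10^{-6}$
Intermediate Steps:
$J{\left(O \right)} = O^{2}$
$E{\left(L,q \right)} = L$
$d{\left(C,V \right)} = -27$
$\frac{d{\left(-1848,J{\left(33 \right)} \right)}}{-5826945} = - \frac{27}{-5826945} = \left(-27\right) \left(- \frac{1}{5826945}\right) = \frac{9}{1942315}$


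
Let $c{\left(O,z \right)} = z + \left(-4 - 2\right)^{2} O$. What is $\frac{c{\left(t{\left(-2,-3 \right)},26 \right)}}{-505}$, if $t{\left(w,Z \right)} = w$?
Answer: $\frac{46}{505} \approx 0.091089$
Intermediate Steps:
$c{\left(O,z \right)} = z + 36 O$ ($c{\left(O,z \right)} = z + \left(-6\right)^{2} O = z + 36 O$)
$\frac{c{\left(t{\left(-2,-3 \right)},26 \right)}}{-505} = \frac{26 + 36 \left(-2\right)}{-505} = \left(26 - 72\right) \left(- \frac{1}{505}\right) = \left(-46\right) \left(- \frac{1}{505}\right) = \frac{46}{505}$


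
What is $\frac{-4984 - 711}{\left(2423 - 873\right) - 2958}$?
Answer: $\frac{5695}{1408} \approx 4.0447$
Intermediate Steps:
$\frac{-4984 - 711}{\left(2423 - 873\right) - 2958} = - \frac{5695}{1550 - 2958} = - \frac{5695}{-1408} = \left(-5695\right) \left(- \frac{1}{1408}\right) = \frac{5695}{1408}$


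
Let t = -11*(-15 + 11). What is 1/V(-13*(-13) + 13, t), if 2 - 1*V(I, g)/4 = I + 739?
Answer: -1/3676 ≈ -0.00027203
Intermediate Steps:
t = 44 (t = -11*(-4) = 44)
V(I, g) = -2948 - 4*I (V(I, g) = 8 - 4*(I + 739) = 8 - 4*(739 + I) = 8 + (-2956 - 4*I) = -2948 - 4*I)
1/V(-13*(-13) + 13, t) = 1/(-2948 - 4*(-13*(-13) + 13)) = 1/(-2948 - 4*(169 + 13)) = 1/(-2948 - 4*182) = 1/(-2948 - 728) = 1/(-3676) = -1/3676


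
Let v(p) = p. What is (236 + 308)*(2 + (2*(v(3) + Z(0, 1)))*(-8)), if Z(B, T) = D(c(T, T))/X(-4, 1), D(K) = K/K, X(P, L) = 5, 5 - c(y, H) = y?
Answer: -133824/5 ≈ -26765.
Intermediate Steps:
c(y, H) = 5 - y
D(K) = 1
Z(B, T) = ⅕ (Z(B, T) = 1/5 = 1*(⅕) = ⅕)
(236 + 308)*(2 + (2*(v(3) + Z(0, 1)))*(-8)) = (236 + 308)*(2 + (2*(3 + ⅕))*(-8)) = 544*(2 + (2*(16/5))*(-8)) = 544*(2 + (32/5)*(-8)) = 544*(2 - 256/5) = 544*(-246/5) = -133824/5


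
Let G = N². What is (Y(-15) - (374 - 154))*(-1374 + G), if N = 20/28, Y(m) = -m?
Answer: 13796705/49 ≈ 2.8157e+5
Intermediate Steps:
N = 5/7 (N = 20*(1/28) = 5/7 ≈ 0.71429)
G = 25/49 (G = (5/7)² = 25/49 ≈ 0.51020)
(Y(-15) - (374 - 154))*(-1374 + G) = (-1*(-15) - (374 - 154))*(-1374 + 25/49) = (15 - 1*220)*(-67301/49) = (15 - 220)*(-67301/49) = -205*(-67301/49) = 13796705/49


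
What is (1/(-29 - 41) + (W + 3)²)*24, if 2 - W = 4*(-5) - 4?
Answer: 706428/35 ≈ 20184.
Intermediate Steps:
W = 26 (W = 2 - (4*(-5) - 4) = 2 - (-20 - 4) = 2 - 1*(-24) = 2 + 24 = 26)
(1/(-29 - 41) + (W + 3)²)*24 = (1/(-29 - 41) + (26 + 3)²)*24 = (1/(-70) + 29²)*24 = (-1/70 + 841)*24 = (58869/70)*24 = 706428/35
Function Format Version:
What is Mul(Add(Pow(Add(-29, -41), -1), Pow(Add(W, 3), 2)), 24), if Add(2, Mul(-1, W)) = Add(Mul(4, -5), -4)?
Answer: Rational(706428, 35) ≈ 20184.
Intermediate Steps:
W = 26 (W = Add(2, Mul(-1, Add(Mul(4, -5), -4))) = Add(2, Mul(-1, Add(-20, -4))) = Add(2, Mul(-1, -24)) = Add(2, 24) = 26)
Mul(Add(Pow(Add(-29, -41), -1), Pow(Add(W, 3), 2)), 24) = Mul(Add(Pow(Add(-29, -41), -1), Pow(Add(26, 3), 2)), 24) = Mul(Add(Pow(-70, -1), Pow(29, 2)), 24) = Mul(Add(Rational(-1, 70), 841), 24) = Mul(Rational(58869, 70), 24) = Rational(706428, 35)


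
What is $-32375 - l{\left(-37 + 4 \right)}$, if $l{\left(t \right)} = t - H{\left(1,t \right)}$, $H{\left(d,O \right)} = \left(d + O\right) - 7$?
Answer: $-32381$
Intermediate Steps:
$H{\left(d,O \right)} = -7 + O + d$ ($H{\left(d,O \right)} = \left(O + d\right) - 7 = -7 + O + d$)
$l{\left(t \right)} = 6$ ($l{\left(t \right)} = t - \left(-7 + t + 1\right) = t - \left(-6 + t\right) = 6$)
$-32375 - l{\left(-37 + 4 \right)} = -32375 - 6 = -32381$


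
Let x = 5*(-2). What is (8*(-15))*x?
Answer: 1200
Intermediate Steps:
x = -10
(8*(-15))*x = (8*(-15))*(-10) = -120*(-10) = 1200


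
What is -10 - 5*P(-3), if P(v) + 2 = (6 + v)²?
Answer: -45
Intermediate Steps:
P(v) = -2 + (6 + v)²
-10 - 5*P(-3) = -10 - 5*(-2 + (6 - 3)²) = -10 - 5*(-2 + 3²) = -10 - 5*(-2 + 9) = -10 - 5*7 = -10 - 35 = -45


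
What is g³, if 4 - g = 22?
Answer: -5832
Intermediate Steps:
g = -18 (g = 4 - 1*22 = 4 - 22 = -18)
g³ = (-18)³ = -5832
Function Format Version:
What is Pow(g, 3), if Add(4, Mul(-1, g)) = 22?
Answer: -5832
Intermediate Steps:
g = -18 (g = Add(4, Mul(-1, 22)) = Add(4, -22) = -18)
Pow(g, 3) = Pow(-18, 3) = -5832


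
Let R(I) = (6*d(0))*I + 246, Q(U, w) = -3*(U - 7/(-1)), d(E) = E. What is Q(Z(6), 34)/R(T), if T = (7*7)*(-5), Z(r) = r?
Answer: -13/82 ≈ -0.15854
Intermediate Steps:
Q(U, w) = -21 - 3*U (Q(U, w) = -3*(U - 7*(-1)) = -3*(U + 7) = -3*(7 + U) = -21 - 3*U)
T = -245 (T = 49*(-5) = -245)
R(I) = 246 (R(I) = (6*0)*I + 246 = 0*I + 246 = 0 + 246 = 246)
Q(Z(6), 34)/R(T) = (-21 - 3*6)/246 = (-21 - 18)*(1/246) = -39*1/246 = -13/82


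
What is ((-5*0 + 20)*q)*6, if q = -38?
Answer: -4560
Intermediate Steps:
((-5*0 + 20)*q)*6 = ((-5*0 + 20)*(-38))*6 = ((0 + 20)*(-38))*6 = (20*(-38))*6 = -760*6 = -4560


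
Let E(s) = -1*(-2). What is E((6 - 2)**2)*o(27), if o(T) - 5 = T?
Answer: 64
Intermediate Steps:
E(s) = 2
o(T) = 5 + T
E((6 - 2)**2)*o(27) = 2*(5 + 27) = 2*32 = 64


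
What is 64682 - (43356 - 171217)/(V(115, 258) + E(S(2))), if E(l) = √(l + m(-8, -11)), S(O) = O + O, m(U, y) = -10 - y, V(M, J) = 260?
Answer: 881084730/13519 - 127861*√5/67595 ≈ 65170.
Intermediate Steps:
S(O) = 2*O
E(l) = √(1 + l) (E(l) = √(l + (-10 - 1*(-11))) = √(l + (-10 + 11)) = √(l + 1) = √(1 + l))
64682 - (43356 - 171217)/(V(115, 258) + E(S(2))) = 64682 - (43356 - 171217)/(260 + √(1 + 2*2)) = 64682 - (-127861)/(260 + √(1 + 4)) = 64682 - (-127861)/(260 + √5) = 64682 + 127861/(260 + √5)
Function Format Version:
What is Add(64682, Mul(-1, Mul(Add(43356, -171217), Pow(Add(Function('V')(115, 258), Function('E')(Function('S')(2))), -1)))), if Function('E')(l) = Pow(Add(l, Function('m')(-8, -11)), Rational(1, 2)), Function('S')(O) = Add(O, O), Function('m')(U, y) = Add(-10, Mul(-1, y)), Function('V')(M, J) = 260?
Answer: Add(Rational(881084730, 13519), Mul(Rational(-127861, 67595), Pow(5, Rational(1, 2)))) ≈ 65170.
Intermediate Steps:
Function('S')(O) = Mul(2, O)
Function('E')(l) = Pow(Add(1, l), Rational(1, 2)) (Function('E')(l) = Pow(Add(l, Add(-10, Mul(-1, -11))), Rational(1, 2)) = Pow(Add(l, Add(-10, 11)), Rational(1, 2)) = Pow(Add(l, 1), Rational(1, 2)) = Pow(Add(1, l), Rational(1, 2)))
Add(64682, Mul(-1, Mul(Add(43356, -171217), Pow(Add(Function('V')(115, 258), Function('E')(Function('S')(2))), -1)))) = Add(64682, Mul(-1, Mul(Add(43356, -171217), Pow(Add(260, Pow(Add(1, Mul(2, 2)), Rational(1, 2))), -1)))) = Add(64682, Mul(-1, Mul(-127861, Pow(Add(260, Pow(Add(1, 4), Rational(1, 2))), -1)))) = Add(64682, Mul(-1, Mul(-127861, Pow(Add(260, Pow(5, Rational(1, 2))), -1)))) = Add(64682, Mul(127861, Pow(Add(260, Pow(5, Rational(1, 2))), -1)))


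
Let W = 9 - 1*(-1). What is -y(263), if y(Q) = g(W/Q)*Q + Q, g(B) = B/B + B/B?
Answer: -789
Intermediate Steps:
W = 10 (W = 9 + 1 = 10)
g(B) = 2 (g(B) = 1 + 1 = 2)
y(Q) = 3*Q (y(Q) = 2*Q + Q = 3*Q)
-y(263) = -3*263 = -1*789 = -789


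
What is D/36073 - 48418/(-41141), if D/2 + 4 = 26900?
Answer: 3959639186/1484079293 ≈ 2.6681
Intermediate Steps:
D = 53792 (D = -8 + 2*26900 = -8 + 53800 = 53792)
D/36073 - 48418/(-41141) = 53792/36073 - 48418/(-41141) = 53792*(1/36073) - 48418*(-1/41141) = 53792/36073 + 48418/41141 = 3959639186/1484079293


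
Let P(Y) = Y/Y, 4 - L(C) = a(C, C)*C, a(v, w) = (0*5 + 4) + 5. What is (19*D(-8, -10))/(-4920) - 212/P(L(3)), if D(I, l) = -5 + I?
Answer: -1042793/4920 ≈ -211.95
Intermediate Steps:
a(v, w) = 9 (a(v, w) = (0 + 4) + 5 = 4 + 5 = 9)
L(C) = 4 - 9*C
P(Y) = 1
(19*D(-8, -10))/(-4920) - 212/P(L(3)) = (19*(-5 - 8))/(-4920) - 212/1 = (19*(-13))*(-1/4920) - 212*1 = -247*(-1/4920) - 212 = 247/4920 - 212 = -1042793/4920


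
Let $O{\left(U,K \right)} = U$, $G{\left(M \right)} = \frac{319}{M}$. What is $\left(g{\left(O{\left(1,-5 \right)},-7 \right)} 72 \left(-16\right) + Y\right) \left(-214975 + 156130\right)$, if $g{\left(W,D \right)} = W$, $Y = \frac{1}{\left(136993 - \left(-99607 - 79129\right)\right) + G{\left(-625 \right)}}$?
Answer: $\frac{13376910901990515}{197330306} \approx 6.7789 \cdot 10^{7}$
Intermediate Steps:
$Y = \frac{625}{197330306}$ ($Y = \frac{1}{\left(136993 - \left(-99607 - 79129\right)\right) + \frac{319}{-625}} = \frac{1}{\left(136993 - \left(-99607 - 79129\right)\right) + 319 \left(- \frac{1}{625}\right)} = \frac{1}{\left(136993 - -178736\right) - \frac{319}{625}} = \frac{1}{\left(136993 + 178736\right) - \frac{319}{625}} = \frac{1}{315729 - \frac{319}{625}} = \frac{1}{\frac{197330306}{625}} = \frac{625}{197330306} \approx 3.1673 \cdot 10^{-6}$)
$\left(g{\left(O{\left(1,-5 \right)},-7 \right)} 72 \left(-16\right) + Y\right) \left(-214975 + 156130\right) = \left(1 \cdot 72 \left(-16\right) + \frac{625}{197330306}\right) \left(-214975 + 156130\right) = \left(72 \left(-16\right) + \frac{625}{197330306}\right) \left(-58845\right) = \left(-1152 + \frac{625}{197330306}\right) \left(-58845\right) = \left(- \frac{227324511887}{197330306}\right) \left(-58845\right) = \frac{13376910901990515}{197330306}$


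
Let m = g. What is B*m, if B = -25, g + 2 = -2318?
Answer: 58000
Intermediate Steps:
g = -2320 (g = -2 - 2318 = -2320)
m = -2320
B*m = -25*(-2320) = 58000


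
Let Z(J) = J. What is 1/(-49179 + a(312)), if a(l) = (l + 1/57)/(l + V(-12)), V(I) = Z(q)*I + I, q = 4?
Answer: -14364/706389371 ≈ -2.0334e-5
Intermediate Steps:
V(I) = 5*I (V(I) = 4*I + I = 5*I)
a(l) = (1/57 + l)/(-60 + l) (a(l) = (l + 1/57)/(l + 5*(-12)) = (l + 1/57)/(l - 60) = (1/57 + l)/(-60 + l))
1/(-49179 + a(312)) = 1/(-49179 + (1/57 + 312)/(-60 + 312)) = 1/(-49179 + (17785/57)/252) = 1/(-49179 + (1/252)*(17785/57)) = 1/(-49179 + 17785/14364) = 1/(-706389371/14364) = -14364/706389371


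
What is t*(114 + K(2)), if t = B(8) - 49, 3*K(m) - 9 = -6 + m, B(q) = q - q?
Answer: -17003/3 ≈ -5667.7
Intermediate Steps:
B(q) = 0
K(m) = 1 + m/3 (K(m) = 3 + (-6 + m)/3 = 3 + (-2 + m/3) = 1 + m/3)
t = -49 (t = 0 - 49 = -49)
t*(114 + K(2)) = -49*(114 + (1 + (⅓)*2)) = -49*(114 + (1 + ⅔)) = -49*(114 + 5/3) = -49*347/3 = -17003/3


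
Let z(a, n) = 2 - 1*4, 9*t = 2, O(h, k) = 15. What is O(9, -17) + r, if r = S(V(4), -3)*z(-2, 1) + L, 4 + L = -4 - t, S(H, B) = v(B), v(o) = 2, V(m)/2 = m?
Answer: 25/9 ≈ 2.7778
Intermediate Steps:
V(m) = 2*m
t = 2/9 (t = (⅑)*2 = 2/9 ≈ 0.22222)
S(H, B) = 2
z(a, n) = -2 (z(a, n) = 2 - 4 = -2)
L = -74/9 (L = -4 + (-4 - 1*2/9) = -4 + (-4 - 2/9) = -4 - 38/9 = -74/9 ≈ -8.2222)
r = -110/9 (r = 2*(-2) - 74/9 = -4 - 74/9 = -110/9 ≈ -12.222)
O(9, -17) + r = 15 - 110/9 = 25/9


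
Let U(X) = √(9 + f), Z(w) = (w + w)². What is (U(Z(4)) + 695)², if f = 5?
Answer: (695 + √14)² ≈ 4.8824e+5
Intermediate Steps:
Z(w) = 4*w² (Z(w) = (2*w)² = 4*w²)
U(X) = √14 (U(X) = √(9 + 5) = √14)
(U(Z(4)) + 695)² = (√14 + 695)² = (695 + √14)²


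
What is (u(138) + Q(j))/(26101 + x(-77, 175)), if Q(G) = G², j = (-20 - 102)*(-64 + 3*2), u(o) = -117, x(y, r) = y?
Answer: 50069659/26024 ≈ 1924.0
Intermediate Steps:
j = 7076 (j = -122*(-64 + 6) = -122*(-58) = 7076)
(u(138) + Q(j))/(26101 + x(-77, 175)) = (-117 + 7076²)/(26101 - 77) = (-117 + 50069776)/26024 = 50069659*(1/26024) = 50069659/26024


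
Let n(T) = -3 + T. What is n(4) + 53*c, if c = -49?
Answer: -2596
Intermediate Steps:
n(4) + 53*c = (-3 + 4) + 53*(-49) = 1 - 2597 = -2596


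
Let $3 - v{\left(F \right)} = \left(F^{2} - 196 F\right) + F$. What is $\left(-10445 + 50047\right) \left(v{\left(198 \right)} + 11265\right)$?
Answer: $422711748$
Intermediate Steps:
$v{\left(F \right)} = 3 - F^{2} + 195 F$ ($v{\left(F \right)} = 3 - \left(\left(F^{2} - 196 F\right) + F\right) = 3 - \left(F^{2} - 195 F\right) = 3 - F^{2} + 195 F$)
$\left(-10445 + 50047\right) \left(v{\left(198 \right)} + 11265\right) = \left(-10445 + 50047\right) \left(\left(3 - 198^{2} + 195 \cdot 198\right) + 11265\right) = 39602 \left(\left(3 - 39204 + 38610\right) + 11265\right) = 39602 \left(-591 + 11265\right) = 39602 \cdot 10674 = 422711748$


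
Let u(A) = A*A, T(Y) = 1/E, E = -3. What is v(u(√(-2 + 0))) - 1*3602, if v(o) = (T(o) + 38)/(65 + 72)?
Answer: -1480309/411 ≈ -3601.7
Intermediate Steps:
T(Y) = -⅓ (T(Y) = 1/(-3) = -⅓)
u(A) = A²
v(o) = 113/411 (v(o) = (-⅓ + 38)/(65 + 72) = (113/3)/137 = (113/3)*(1/137) = 113/411)
v(u(√(-2 + 0))) - 1*3602 = 113/411 - 1*3602 = 113/411 - 3602 = -1480309/411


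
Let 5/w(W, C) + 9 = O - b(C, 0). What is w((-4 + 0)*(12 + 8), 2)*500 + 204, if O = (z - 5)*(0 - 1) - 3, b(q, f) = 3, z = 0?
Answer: -46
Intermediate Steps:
O = 2 (O = (0 - 5)*(0 - 1) - 3 = -5*(-1) - 3 = 5 - 3 = 2)
w(W, C) = -½ (w(W, C) = 5/(-9 + (2 - 1*3)) = 5/(-9 + (2 - 3)) = 5/(-9 - 1) = 5/(-10) = 5*(-⅒) = -½)
w((-4 + 0)*(12 + 8), 2)*500 + 204 = -½*500 + 204 = -250 + 204 = -46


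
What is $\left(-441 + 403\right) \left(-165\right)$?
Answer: $6270$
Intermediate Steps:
$\left(-441 + 403\right) \left(-165\right) = \left(-38\right) \left(-165\right) = 6270$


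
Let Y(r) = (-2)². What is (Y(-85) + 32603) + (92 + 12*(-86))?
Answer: 31667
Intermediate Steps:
Y(r) = 4
(Y(-85) + 32603) + (92 + 12*(-86)) = (4 + 32603) + (92 + 12*(-86)) = 32607 + (92 - 1032) = 32607 - 940 = 31667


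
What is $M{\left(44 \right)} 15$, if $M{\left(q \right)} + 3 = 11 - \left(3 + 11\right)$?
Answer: $-90$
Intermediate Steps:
$M{\left(q \right)} = -6$ ($M{\left(q \right)} = -3 + \left(11 - \left(3 + 11\right)\right) = -3 + \left(11 - 14\right) = -3 - 3 = -6$)
$M{\left(44 \right)} 15 = \left(-6\right) 15 = -90$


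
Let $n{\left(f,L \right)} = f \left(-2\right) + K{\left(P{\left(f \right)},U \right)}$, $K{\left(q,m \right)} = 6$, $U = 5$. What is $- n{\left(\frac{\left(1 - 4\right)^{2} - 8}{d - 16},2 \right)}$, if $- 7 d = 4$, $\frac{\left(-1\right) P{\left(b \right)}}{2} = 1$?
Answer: $- \frac{355}{58} \approx -6.1207$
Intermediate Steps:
$P{\left(b \right)} = -2$ ($P{\left(b \right)} = \left(-2\right) 1 = -2$)
$d = - \frac{4}{7}$ ($d = \left(- \frac{1}{7}\right) 4 = - \frac{4}{7} \approx -0.57143$)
$n{\left(f,L \right)} = 6 - 2 f$ ($n{\left(f,L \right)} = f \left(-2\right) + 6 = - 2 f + 6 = 6 - 2 f$)
$- n{\left(\frac{\left(1 - 4\right)^{2} - 8}{d - 16},2 \right)} = - (6 - 2 \frac{\left(1 - 4\right)^{2} - 8}{- \frac{4}{7} - 16}) = - (6 - 2 \frac{\left(-3\right)^{2} - 8}{- \frac{116}{7}}) = - (6 - 2 \left(9 - 8\right) \left(- \frac{7}{116}\right)) = - (6 - 2 \cdot 1 \left(- \frac{7}{116}\right)) = - (6 - - \frac{7}{58}) = - (6 + \frac{7}{58}) = \left(-1\right) \frac{355}{58} = - \frac{355}{58}$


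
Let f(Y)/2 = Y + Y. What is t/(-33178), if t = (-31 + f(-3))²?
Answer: -1849/33178 ≈ -0.055730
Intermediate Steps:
f(Y) = 4*Y (f(Y) = 2*(Y + Y) = 2*(2*Y) = 4*Y)
t = 1849 (t = (-31 + 4*(-3))² = (-31 - 12)² = (-43)² = 1849)
t/(-33178) = 1849/(-33178) = 1849*(-1/33178) = -1849/33178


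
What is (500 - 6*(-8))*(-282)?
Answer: -154536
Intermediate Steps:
(500 - 6*(-8))*(-282) = (500 + 48)*(-282) = 548*(-282) = -154536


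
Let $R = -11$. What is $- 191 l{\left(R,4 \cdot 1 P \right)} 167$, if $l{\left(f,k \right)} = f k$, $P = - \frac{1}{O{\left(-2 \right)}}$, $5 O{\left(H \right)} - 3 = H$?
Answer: $-7017340$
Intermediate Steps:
$O{\left(H \right)} = \frac{3}{5} + \frac{H}{5}$
$P = -5$ ($P = - \frac{1}{\frac{3}{5} + \frac{1}{5} \left(-2\right)} = - \frac{1}{\frac{3}{5} - \frac{2}{5}} = - \frac{1}{\frac{1}{5}} = \left(-1\right) 5 = -5$)
$- 191 l{\left(R,4 \cdot 1 P \right)} 167 = - 191 \left(- 11 \cdot 4 \cdot 1 \left(-5\right)\right) 167 = - 191 \left(- 11 \cdot 4 \left(-5\right)\right) 167 = - 191 \left(\left(-11\right) \left(-20\right)\right) 167 = \left(-191\right) 220 \cdot 167 = \left(-42020\right) 167 = -7017340$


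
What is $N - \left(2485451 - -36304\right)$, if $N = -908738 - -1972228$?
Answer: $-1458265$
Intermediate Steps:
$N = 1063490$ ($N = -908738 + 1972228 = 1063490$)
$N - \left(2485451 - -36304\right) = 1063490 - \left(2485451 - -36304\right) = 1063490 - \left(2485451 + 36304\right) = 1063490 - 2521755 = -1458265$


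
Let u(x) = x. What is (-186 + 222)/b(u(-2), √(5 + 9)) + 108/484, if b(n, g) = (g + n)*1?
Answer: 4491/605 + 18*√14/5 ≈ 20.893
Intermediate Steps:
b(n, g) = g + n
(-186 + 222)/b(u(-2), √(5 + 9)) + 108/484 = (-186 + 222)/(√(5 + 9) - 2) + 108/484 = 36/(√14 - 2) + 108*(1/484) = 36/(-2 + √14) + 27/121 = 27/121 + 36/(-2 + √14)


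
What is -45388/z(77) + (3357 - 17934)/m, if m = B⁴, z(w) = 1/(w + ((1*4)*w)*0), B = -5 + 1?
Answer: -894702833/256 ≈ -3.4949e+6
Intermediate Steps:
B = -4
z(w) = 1/w (z(w) = 1/(w + (4*w)*0) = 1/(w + 0) = 1/w)
m = 256 (m = (-4)⁴ = 256)
-45388/z(77) + (3357 - 17934)/m = -45388/(1/77) + (3357 - 17934)/256 = -45388/1/77 - 14577*1/256 = -45388*77 - 14577/256 = -3494876 - 14577/256 = -894702833/256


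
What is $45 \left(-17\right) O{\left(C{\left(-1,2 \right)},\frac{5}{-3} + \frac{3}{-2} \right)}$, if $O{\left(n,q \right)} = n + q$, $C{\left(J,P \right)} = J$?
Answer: $\frac{6375}{2} \approx 3187.5$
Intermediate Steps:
$45 \left(-17\right) O{\left(C{\left(-1,2 \right)},\frac{5}{-3} + \frac{3}{-2} \right)} = 45 \left(-17\right) \left(-1 + \left(\frac{5}{-3} + \frac{3}{-2}\right)\right) = - 765 \left(-1 + \left(5 \left(- \frac{1}{3}\right) + 3 \left(- \frac{1}{2}\right)\right)\right) = - 765 \left(-1 - \frac{19}{6}\right) = \left(-765\right) \left(- \frac{25}{6}\right) = \frac{6375}{2}$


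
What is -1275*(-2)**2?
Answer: -5100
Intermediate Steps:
-1275*(-2)**2 = -1275*4 = -5100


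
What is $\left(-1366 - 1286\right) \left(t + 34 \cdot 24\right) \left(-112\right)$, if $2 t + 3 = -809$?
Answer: $121779840$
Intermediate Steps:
$t = -406$ ($t = - \frac{3}{2} + \frac{1}{2} \left(-809\right) = - \frac{3}{2} - \frac{809}{2} = -406$)
$\left(-1366 - 1286\right) \left(t + 34 \cdot 24\right) \left(-112\right) = \left(-1366 - 1286\right) \left(-406 + 34 \cdot 24\right) \left(-112\right) = - 2652 \left(-406 + 816\right) \left(-112\right) = \left(-2652\right) 410 \left(-112\right) = \left(-1087320\right) \left(-112\right) = 121779840$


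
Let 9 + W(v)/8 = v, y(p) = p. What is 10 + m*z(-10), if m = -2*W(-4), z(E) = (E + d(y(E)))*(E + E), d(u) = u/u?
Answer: 37450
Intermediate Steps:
d(u) = 1
W(v) = -72 + 8*v
z(E) = 2*E*(1 + E) (z(E) = (E + 1)*(E + E) = (1 + E)*(2*E) = 2*E*(1 + E))
m = 208 (m = -2*(-72 + 8*(-4)) = -2*(-72 - 32) = -2*(-104) = 208)
10 + m*z(-10) = 10 + 208*(2*(-10)*(1 - 10)) = 10 + 208*(2*(-10)*(-9)) = 10 + 208*180 = 10 + 37440 = 37450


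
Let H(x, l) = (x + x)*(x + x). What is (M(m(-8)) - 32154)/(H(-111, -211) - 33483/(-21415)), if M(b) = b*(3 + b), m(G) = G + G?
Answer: -684123590/1055450343 ≈ -0.64818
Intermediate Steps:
m(G) = 2*G
H(x, l) = 4*x² (H(x, l) = (2*x)*(2*x) = 4*x²)
(M(m(-8)) - 32154)/(H(-111, -211) - 33483/(-21415)) = ((2*(-8))*(3 + 2*(-8)) - 32154)/(4*(-111)² - 33483/(-21415)) = (-16*(3 - 16) - 32154)/(4*12321 - 33483*(-1/21415)) = (-16*(-13) - 32154)/(49284 + 33483/21415) = (208 - 32154)/(1055450343/21415) = -31946*21415/1055450343 = -684123590/1055450343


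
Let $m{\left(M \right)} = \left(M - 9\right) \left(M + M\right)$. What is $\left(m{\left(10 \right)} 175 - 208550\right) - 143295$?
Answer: $-348345$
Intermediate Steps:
$m{\left(M \right)} = 2 M \left(-9 + M\right)$ ($m{\left(M \right)} = \left(-9 + M\right) 2 M = 2 M \left(-9 + M\right)$)
$\left(m{\left(10 \right)} 175 - 208550\right) - 143295 = \left(2 \cdot 10 \left(-9 + 10\right) 175 - 208550\right) - 143295 = \left(2 \cdot 10 \cdot 1 \cdot 175 - 208550\right) - 143295 = \left(20 \cdot 175 - 208550\right) - 143295 = \left(3500 - 208550\right) - 143295 = -205050 - 143295 = -348345$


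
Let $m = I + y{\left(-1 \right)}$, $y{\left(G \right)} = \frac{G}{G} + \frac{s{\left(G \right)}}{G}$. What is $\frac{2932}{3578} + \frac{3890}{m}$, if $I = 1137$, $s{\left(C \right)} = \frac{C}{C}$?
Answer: $\frac{8626052}{2034093} \approx 4.2407$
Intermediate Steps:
$s{\left(C \right)} = 1$
$y{\left(G \right)} = 1 + \frac{1}{G}$ ($y{\left(G \right)} = \frac{G}{G} + 1 \frac{1}{G} = 1 + \frac{1}{G}$)
$m = 1137$ ($m = 1137 + \frac{1 - 1}{-1} = 1137 - 0 = 1137 + 0 = 1137$)
$\frac{2932}{3578} + \frac{3890}{m} = \frac{2932}{3578} + \frac{3890}{1137} = 2932 \cdot \frac{1}{3578} + 3890 \cdot \frac{1}{1137} = \frac{1466}{1789} + \frac{3890}{1137} = \frac{8626052}{2034093}$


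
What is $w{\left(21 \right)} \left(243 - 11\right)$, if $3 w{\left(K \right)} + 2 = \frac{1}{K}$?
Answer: $- \frac{9512}{63} \approx -150.98$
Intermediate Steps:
$w{\left(K \right)} = - \frac{2}{3} + \frac{1}{3 K}$
$w{\left(21 \right)} \left(243 - 11\right) = \frac{1 - 42}{3 \cdot 21} \left(243 - 11\right) = \frac{1}{3} \cdot \frac{1}{21} \left(1 - 42\right) \left(243 - 11\right) = \frac{1}{3} \cdot \frac{1}{21} \left(-41\right) 232 = \left(- \frac{41}{63}\right) 232 = - \frac{9512}{63}$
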